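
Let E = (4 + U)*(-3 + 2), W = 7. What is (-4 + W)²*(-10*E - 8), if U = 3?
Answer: 558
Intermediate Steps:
E = -7 (E = (4 + 3)*(-3 + 2) = 7*(-1) = -7)
(-4 + W)²*(-10*E - 8) = (-4 + 7)²*(-10*(-7) - 8) = 3²*(70 - 8) = 9*62 = 558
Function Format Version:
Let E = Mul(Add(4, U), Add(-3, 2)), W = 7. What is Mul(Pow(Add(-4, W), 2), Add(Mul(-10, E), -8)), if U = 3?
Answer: 558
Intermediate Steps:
E = -7 (E = Mul(Add(4, 3), Add(-3, 2)) = Mul(7, -1) = -7)
Mul(Pow(Add(-4, W), 2), Add(Mul(-10, E), -8)) = Mul(Pow(Add(-4, 7), 2), Add(Mul(-10, -7), -8)) = Mul(Pow(3, 2), Add(70, -8)) = Mul(9, 62) = 558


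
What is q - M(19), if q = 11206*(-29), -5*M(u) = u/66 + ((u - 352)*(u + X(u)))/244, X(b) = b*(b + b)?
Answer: -13091593771/40260 ≈ -3.2518e+5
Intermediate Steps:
X(b) = 2*b² (X(b) = b*(2*b) = 2*b²)
M(u) = -u/330 - (-352 + u)*(u + 2*u²)/1220 (M(u) = -(u/66 + ((u - 352)*(u + 2*u²))/244)/5 = -(u*(1/66) + ((-352 + u)*(u + 2*u²))*(1/244))/5 = -(u/66 + (-352 + u)*(u + 2*u²)/244)/5 = -u/330 - (-352 + u)*(u + 2*u²)/1220)
q = -324974
q - M(19) = -324974 - 19*(11494 - 66*19² + 23199*19)/40260 = -324974 - 19*(11494 - 66*361 + 440781)/40260 = -324974 - 19*(11494 - 23826 + 440781)/40260 = -324974 - 19*428449/40260 = -324974 - 1*8140531/40260 = -324974 - 8140531/40260 = -13091593771/40260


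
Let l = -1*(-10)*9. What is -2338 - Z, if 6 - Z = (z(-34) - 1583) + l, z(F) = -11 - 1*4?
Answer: -3852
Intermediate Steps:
z(F) = -15 (z(F) = -11 - 4 = -15)
l = 90 (l = 10*9 = 90)
Z = 1514 (Z = 6 - ((-15 - 1583) + 90) = 6 - (-1598 + 90) = 6 - 1*(-1508) = 6 + 1508 = 1514)
-2338 - Z = -2338 - 1*1514 = -2338 - 1514 = -3852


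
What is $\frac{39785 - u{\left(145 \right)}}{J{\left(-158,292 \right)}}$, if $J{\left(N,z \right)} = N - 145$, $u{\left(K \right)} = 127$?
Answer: $- \frac{39658}{303} \approx -130.88$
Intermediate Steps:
$J{\left(N,z \right)} = -145 + N$
$\frac{39785 - u{\left(145 \right)}}{J{\left(-158,292 \right)}} = \frac{39785 - 127}{-145 - 158} = \frac{39785 - 127}{-303} = 39658 \left(- \frac{1}{303}\right) = - \frac{39658}{303}$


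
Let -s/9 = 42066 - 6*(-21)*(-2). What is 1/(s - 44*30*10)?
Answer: -1/389526 ≈ -2.5672e-6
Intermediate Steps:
s = -376326 (s = -9*(42066 - 6*(-21)*(-2)) = -9*(42066 + 126*(-2)) = -9*(42066 - 252) = -9*41814 = -376326)
1/(s - 44*30*10) = 1/(-376326 - 44*30*10) = 1/(-376326 - 1320*10) = 1/(-376326 - 13200) = 1/(-389526) = -1/389526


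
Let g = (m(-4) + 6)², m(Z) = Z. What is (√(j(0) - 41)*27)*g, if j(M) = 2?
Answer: 108*I*√39 ≈ 674.46*I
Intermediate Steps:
g = 4 (g = (-4 + 6)² = 2² = 4)
(√(j(0) - 41)*27)*g = (√(2 - 41)*27)*4 = (√(-39)*27)*4 = ((I*√39)*27)*4 = (27*I*√39)*4 = 108*I*√39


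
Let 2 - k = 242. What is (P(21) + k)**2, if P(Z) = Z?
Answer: 47961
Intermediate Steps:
k = -240 (k = 2 - 1*242 = 2 - 242 = -240)
(P(21) + k)**2 = (21 - 240)**2 = (-219)**2 = 47961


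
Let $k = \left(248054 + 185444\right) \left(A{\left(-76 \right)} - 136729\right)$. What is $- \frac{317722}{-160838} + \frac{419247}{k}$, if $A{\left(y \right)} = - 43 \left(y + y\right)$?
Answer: $\frac{8965827759390661}{4538720100862766} \approx 1.9754$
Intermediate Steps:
$A{\left(y \right)} = - 86 y$ ($A{\left(y \right)} = - 43 \cdot 2 y = - 86 y$)
$k = -56438405114$ ($k = \left(248054 + 185444\right) \left(\left(-86\right) \left(-76\right) - 136729\right) = 433498 \left(6536 - 136729\right) = 433498 \left(-130193\right) = -56438405114$)
$- \frac{317722}{-160838} + \frac{419247}{k} = - \frac{317722}{-160838} + \frac{419247}{-56438405114} = \left(-317722\right) \left(- \frac{1}{160838}\right) + 419247 \left(- \frac{1}{56438405114}\right) = \frac{158861}{80419} - \frac{419247}{56438405114} = \frac{8965827759390661}{4538720100862766}$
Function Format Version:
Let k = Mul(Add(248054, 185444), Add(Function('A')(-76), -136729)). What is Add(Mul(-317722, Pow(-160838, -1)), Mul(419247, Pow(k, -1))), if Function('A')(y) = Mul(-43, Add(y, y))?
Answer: Rational(8965827759390661, 4538720100862766) ≈ 1.9754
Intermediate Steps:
Function('A')(y) = Mul(-86, y) (Function('A')(y) = Mul(-43, Mul(2, y)) = Mul(-86, y))
k = -56438405114 (k = Mul(Add(248054, 185444), Add(Mul(-86, -76), -136729)) = Mul(433498, Add(6536, -136729)) = Mul(433498, -130193) = -56438405114)
Add(Mul(-317722, Pow(-160838, -1)), Mul(419247, Pow(k, -1))) = Add(Mul(-317722, Pow(-160838, -1)), Mul(419247, Pow(-56438405114, -1))) = Add(Mul(-317722, Rational(-1, 160838)), Mul(419247, Rational(-1, 56438405114))) = Add(Rational(158861, 80419), Rational(-419247, 56438405114)) = Rational(8965827759390661, 4538720100862766)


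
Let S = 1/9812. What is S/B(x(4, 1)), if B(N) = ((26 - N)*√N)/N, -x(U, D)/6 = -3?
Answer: 3*√2/78496 ≈ 5.4049e-5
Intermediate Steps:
x(U, D) = 18 (x(U, D) = -6*(-3) = 18)
S = 1/9812 ≈ 0.00010192
B(N) = (26 - N)/√N (B(N) = (√N*(26 - N))/N = (26 - N)/√N)
S/B(x(4, 1)) = 1/(9812*(((26 - 1*18)/√18))) = 1/(9812*(((√2/6)*(26 - 18)))) = 1/(9812*(((√2/6)*8))) = 1/(9812*((4*√2/3))) = (3*√2/8)/9812 = 3*√2/78496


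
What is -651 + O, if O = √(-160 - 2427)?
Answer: -651 + I*√2587 ≈ -651.0 + 50.863*I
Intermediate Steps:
O = I*√2587 (O = √(-2587) = I*√2587 ≈ 50.863*I)
-651 + O = -651 + I*√2587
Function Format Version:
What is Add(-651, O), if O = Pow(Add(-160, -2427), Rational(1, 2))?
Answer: Add(-651, Mul(I, Pow(2587, Rational(1, 2)))) ≈ Add(-651.00, Mul(50.863, I))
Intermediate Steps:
O = Mul(I, Pow(2587, Rational(1, 2))) (O = Pow(-2587, Rational(1, 2)) = Mul(I, Pow(2587, Rational(1, 2))) ≈ Mul(50.863, I))
Add(-651, O) = Add(-651, Mul(I, Pow(2587, Rational(1, 2))))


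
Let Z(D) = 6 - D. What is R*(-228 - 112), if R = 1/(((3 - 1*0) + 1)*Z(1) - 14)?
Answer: -170/3 ≈ -56.667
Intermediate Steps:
R = 1/6 (R = 1/(((3 - 1*0) + 1)*(6 - 1*1) - 14) = 1/(((3 + 0) + 1)*(6 - 1) - 14) = 1/((3 + 1)*5 - 14) = 1/(4*5 - 14) = 1/(20 - 14) = 1/6 ≈ 0.16667)
R*(-228 - 112) = (-228 - 112)/6 = (1/6)*(-340) = -170/3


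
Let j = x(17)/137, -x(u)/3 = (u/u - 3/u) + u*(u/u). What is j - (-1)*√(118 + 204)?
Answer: -909/2329 + √322 ≈ 17.554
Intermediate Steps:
x(u) = -3 - 3*u + 9/u (x(u) = -3*((u/u - 3/u) + u*(u/u)) = -3*((1 - 3/u) + u*1) = -3*((1 - 3/u) + u) = -3*(1 + u - 3/u) = -3 - 3*u + 9/u)
j = -909/2329 (j = (-3 - 3*17 + 9/17)/137 = (-3 - 51 + 9*(1/17))*(1/137) = (-3 - 51 + 9/17)*(1/137) = -909/17*1/137 = -909/2329 ≈ -0.39030)
j - (-1)*√(118 + 204) = -909/2329 - (-1)*√(118 + 204) = -909/2329 - (-1)*√322 = -909/2329 + √322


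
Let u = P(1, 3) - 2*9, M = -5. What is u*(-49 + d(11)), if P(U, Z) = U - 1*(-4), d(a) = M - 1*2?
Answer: 728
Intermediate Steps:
d(a) = -7 (d(a) = -5 - 1*2 = -5 - 2 = -7)
P(U, Z) = 4 + U (P(U, Z) = U + 4 = 4 + U)
u = -13 (u = (4 + 1) - 2*9 = 5 - 18 = -13)
u*(-49 + d(11)) = -13*(-49 - 7) = -13*(-56) = 728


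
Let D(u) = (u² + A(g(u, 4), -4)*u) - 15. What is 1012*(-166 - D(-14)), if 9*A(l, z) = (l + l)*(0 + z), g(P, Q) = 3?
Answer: -1166836/3 ≈ -3.8895e+5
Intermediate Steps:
A(l, z) = 2*l*z/9 (A(l, z) = ((l + l)*(0 + z))/9 = ((2*l)*z)/9 = (2*l*z)/9 = 2*l*z/9)
D(u) = -15 + u² - 8*u/3 (D(u) = (u² + ((2/9)*3*(-4))*u) - 15 = (u² - 8*u/3) - 15 = -15 + u² - 8*u/3)
1012*(-166 - D(-14)) = 1012*(-166 - (-15 + (-14)² - 8/3*(-14))) = 1012*(-166 - (-15 + 196 + 112/3)) = 1012*(-166 - 1*655/3) = 1012*(-166 - 655/3) = 1012*(-1153/3) = -1166836/3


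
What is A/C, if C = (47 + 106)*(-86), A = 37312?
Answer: -18656/6579 ≈ -2.8357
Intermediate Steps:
C = -13158 (C = 153*(-86) = -13158)
A/C = 37312/(-13158) = 37312*(-1/13158) = -18656/6579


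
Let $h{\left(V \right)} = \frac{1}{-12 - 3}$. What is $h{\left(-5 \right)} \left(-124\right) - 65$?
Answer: $- \frac{851}{15} \approx -56.733$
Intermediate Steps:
$h{\left(V \right)} = - \frac{1}{15}$ ($h{\left(V \right)} = \frac{1}{-15} = - \frac{1}{15}$)
$h{\left(-5 \right)} \left(-124\right) - 65 = \left(- \frac{1}{15}\right) \left(-124\right) - 65 = \frac{124}{15} - 65 = - \frac{851}{15}$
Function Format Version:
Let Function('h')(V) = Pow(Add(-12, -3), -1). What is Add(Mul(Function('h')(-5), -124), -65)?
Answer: Rational(-851, 15) ≈ -56.733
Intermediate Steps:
Function('h')(V) = Rational(-1, 15) (Function('h')(V) = Pow(-15, -1) = Rational(-1, 15))
Add(Mul(Function('h')(-5), -124), -65) = Add(Mul(Rational(-1, 15), -124), -65) = Add(Rational(124, 15), -65) = Rational(-851, 15)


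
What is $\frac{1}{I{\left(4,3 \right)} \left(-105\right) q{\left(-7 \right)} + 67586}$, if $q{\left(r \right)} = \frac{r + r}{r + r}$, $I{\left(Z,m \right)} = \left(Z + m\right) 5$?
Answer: $\frac{1}{63911} \approx 1.5647 \cdot 10^{-5}$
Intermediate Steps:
$I{\left(Z,m \right)} = 5 Z + 5 m$
$q{\left(r \right)} = 1$ ($q{\left(r \right)} = \frac{2 r}{2 r} = 2 r \frac{1}{2 r} = 1$)
$\frac{1}{I{\left(4,3 \right)} \left(-105\right) q{\left(-7 \right)} + 67586} = \frac{1}{\left(5 \cdot 4 + 5 \cdot 3\right) \left(-105\right) 1 + 67586} = \frac{1}{\left(20 + 15\right) \left(-105\right) 1 + 67586} = \frac{1}{35 \left(-105\right) 1 + 67586} = \frac{1}{\left(-3675\right) 1 + 67586} = \frac{1}{-3675 + 67586} = \frac{1}{63911}$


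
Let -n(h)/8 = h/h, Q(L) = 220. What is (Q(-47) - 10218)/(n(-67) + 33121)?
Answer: -9998/33113 ≈ -0.30194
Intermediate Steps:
n(h) = -8 (n(h) = -8*h/h = -8*1 = -8)
(Q(-47) - 10218)/(n(-67) + 33121) = (220 - 10218)/(-8 + 33121) = -9998/33113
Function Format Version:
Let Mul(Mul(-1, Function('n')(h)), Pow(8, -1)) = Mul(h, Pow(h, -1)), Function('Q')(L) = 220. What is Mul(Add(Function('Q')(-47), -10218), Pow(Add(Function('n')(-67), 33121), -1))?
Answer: Rational(-9998, 33113) ≈ -0.30194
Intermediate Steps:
Function('n')(h) = -8 (Function('n')(h) = Mul(-8, Mul(h, Pow(h, -1))) = Mul(-8, 1) = -8)
Mul(Add(Function('Q')(-47), -10218), Pow(Add(Function('n')(-67), 33121), -1)) = Mul(Add(220, -10218), Pow(Add(-8, 33121), -1)) = Mul(-9998, Pow(33113, -1)) = Mul(-9998, Rational(1, 33113)) = Rational(-9998, 33113)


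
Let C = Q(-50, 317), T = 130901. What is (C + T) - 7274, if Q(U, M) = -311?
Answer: 123316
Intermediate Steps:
C = -311
(C + T) - 7274 = (-311 + 130901) - 7274 = 130590 - 7274 = 123316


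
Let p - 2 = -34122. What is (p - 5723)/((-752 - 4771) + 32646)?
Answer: -13281/9041 ≈ -1.4690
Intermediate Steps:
p = -34120 (p = 2 - 34122 = -34120)
(p - 5723)/((-752 - 4771) + 32646) = (-34120 - 5723)/((-752 - 4771) + 32646) = -39843/(-5523 + 32646) = -39843/27123 = -39843*1/27123 = -13281/9041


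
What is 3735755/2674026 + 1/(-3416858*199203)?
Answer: 9212809890225244/6594461676299799 ≈ 1.3971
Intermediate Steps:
3735755/2674026 + 1/(-3416858*199203) = 3735755*(1/2674026) - 1/3416858*1/199203 = 3735755/2674026 - 1/680648364174 = 9212809890225244/6594461676299799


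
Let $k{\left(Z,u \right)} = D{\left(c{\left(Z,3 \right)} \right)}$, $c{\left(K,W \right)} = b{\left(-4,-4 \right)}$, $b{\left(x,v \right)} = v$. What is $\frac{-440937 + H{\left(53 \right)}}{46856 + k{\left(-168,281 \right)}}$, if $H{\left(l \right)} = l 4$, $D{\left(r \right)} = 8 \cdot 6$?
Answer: $- \frac{440725}{46904} \approx -9.3963$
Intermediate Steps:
$c{\left(K,W \right)} = -4$
$D{\left(r \right)} = 48$
$k{\left(Z,u \right)} = 48$
$H{\left(l \right)} = 4 l$
$\frac{-440937 + H{\left(53 \right)}}{46856 + k{\left(-168,281 \right)}} = \frac{-440937 + 4 \cdot 53}{46856 + 48} = \frac{-440937 + 212}{46904} = \left(-440725\right) \frac{1}{46904} = - \frac{440725}{46904}$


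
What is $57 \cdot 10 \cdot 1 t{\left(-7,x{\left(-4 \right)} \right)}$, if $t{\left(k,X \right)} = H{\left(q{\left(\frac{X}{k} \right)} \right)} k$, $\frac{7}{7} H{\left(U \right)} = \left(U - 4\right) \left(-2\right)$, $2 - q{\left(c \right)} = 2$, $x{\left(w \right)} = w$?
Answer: $-31920$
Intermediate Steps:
$q{\left(c \right)} = 0$ ($q{\left(c \right)} = 2 - 2 = 0$)
$H{\left(U \right)} = 8 - 2 U$ ($H{\left(U \right)} = \left(U - 4\right) \left(-2\right) = \left(-4 + U\right) \left(-2\right) = 8 - 2 U$)
$t{\left(k,X \right)} = 8 k$ ($t{\left(k,X \right)} = \left(8 - 0\right) k = \left(8 + 0\right) k = 8 k$)
$57 \cdot 10 \cdot 1 t{\left(-7,x{\left(-4 \right)} \right)} = 57 \cdot 10 \cdot 1 \cdot 8 \left(-7\right) = 57 \cdot 10 \left(-56\right) = 570 \left(-56\right) = -31920$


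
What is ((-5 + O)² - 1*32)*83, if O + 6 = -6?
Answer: 21331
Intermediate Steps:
O = -12 (O = -6 - 6 = -12)
((-5 + O)² - 1*32)*83 = ((-5 - 12)² - 1*32)*83 = ((-17)² - 32)*83 = (289 - 32)*83 = 257*83 = 21331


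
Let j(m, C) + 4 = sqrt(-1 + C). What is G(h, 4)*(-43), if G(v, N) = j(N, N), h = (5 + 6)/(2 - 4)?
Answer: 172 - 43*sqrt(3) ≈ 97.522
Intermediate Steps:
h = -11/2 (h = 11/(-2) = 11*(-1/2) = -11/2 ≈ -5.5000)
j(m, C) = -4 + sqrt(-1 + C)
G(v, N) = -4 + sqrt(-1 + N)
G(h, 4)*(-43) = (-4 + sqrt(-1 + 4))*(-43) = (-4 + sqrt(3))*(-43) = 172 - 43*sqrt(3)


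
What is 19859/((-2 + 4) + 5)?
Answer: 2837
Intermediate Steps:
19859/((-2 + 4) + 5) = 19859/(2 + 5) = 19859/7 = (⅐)*19859 = 2837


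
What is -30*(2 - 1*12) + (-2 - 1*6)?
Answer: 292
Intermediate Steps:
-30*(2 - 1*12) + (-2 - 1*6) = -30*(2 - 12) + (-2 - 6) = -30*(-10) - 8 = 300 - 8 = 292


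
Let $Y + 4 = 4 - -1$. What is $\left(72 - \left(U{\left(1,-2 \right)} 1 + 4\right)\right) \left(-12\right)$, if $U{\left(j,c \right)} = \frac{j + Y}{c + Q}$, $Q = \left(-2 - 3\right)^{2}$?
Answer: $- \frac{18744}{23} \approx -814.96$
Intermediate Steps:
$Y = 1$ ($Y = -4 + \left(4 - -1\right) = -4 + \left(4 + 1\right) = -4 + 5 = 1$)
$Q = 25$ ($Q = \left(-5\right)^{2} = 25$)
$U{\left(j,c \right)} = \frac{1 + j}{25 + c}$ ($U{\left(j,c \right)} = \frac{j + 1}{c + 25} = \frac{1 + j}{25 + c}$)
$\left(72 - \left(U{\left(1,-2 \right)} 1 + 4\right)\right) \left(-12\right) = \left(72 - \left(\frac{1 + 1}{25 - 2} \cdot 1 + 4\right)\right) \left(-12\right) = \left(72 - \left(\frac{1}{23} \cdot 2 \cdot 1 + 4\right)\right) \left(-12\right) = \left(72 - \left(\frac{2}{23} \cdot 1 + 4\right)\right) \left(-12\right) = \left(72 - \left(\frac{2}{23} + 4\right)\right) \left(-12\right) = \left(72 - \frac{94}{23}\right) \left(-12\right) = \frac{1562}{23} \left(-12\right) = - \frac{18744}{23}$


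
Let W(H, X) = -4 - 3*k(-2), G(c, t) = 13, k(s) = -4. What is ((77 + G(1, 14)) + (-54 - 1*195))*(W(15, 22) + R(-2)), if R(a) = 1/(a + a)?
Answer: -4929/4 ≈ -1232.3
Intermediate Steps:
R(a) = 1/(2*a)
W(H, X) = 8 (W(H, X) = -4 - 3*(-4) = -4 + 12 = 8)
((77 + G(1, 14)) + (-54 - 1*195))*(W(15, 22) + R(-2)) = ((77 + 13) + (-54 - 1*195))*(8 + (½)/(-2)) = (90 + (-54 - 195))*(8 + (½)*(-½)) = (90 - 249)*(8 - ¼) = -159*31/4 = -4929/4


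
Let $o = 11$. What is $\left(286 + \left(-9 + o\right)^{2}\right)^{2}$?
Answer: $84100$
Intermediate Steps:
$\left(286 + \left(-9 + o\right)^{2}\right)^{2} = \left(286 + \left(-9 + 11\right)^{2}\right)^{2} = \left(286 + 2^{2}\right)^{2} = \left(286 + 4\right)^{2} = 290^{2} = 84100$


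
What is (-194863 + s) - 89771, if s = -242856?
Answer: -527490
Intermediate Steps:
(-194863 + s) - 89771 = (-194863 - 242856) - 89771 = -437719 - 89771 = -527490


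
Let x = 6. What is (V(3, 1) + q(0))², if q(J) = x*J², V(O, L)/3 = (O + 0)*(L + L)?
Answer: 324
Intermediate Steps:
V(O, L) = 6*L*O (V(O, L) = 3*((O + 0)*(L + L)) = 3*(O*(2*L)) = 3*(2*L*O) = 6*L*O)
q(J) = 6*J²
(V(3, 1) + q(0))² = (6*1*3 + 6*0²)² = (18 + 6*0)² = (18 + 0)² = 18² = 324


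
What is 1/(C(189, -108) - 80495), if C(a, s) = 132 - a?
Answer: -1/80552 ≈ -1.2414e-5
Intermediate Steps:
1/(C(189, -108) - 80495) = 1/((132 - 1*189) - 80495) = 1/((132 - 189) - 80495) = 1/(-57 - 80495) = 1/(-80552) = -1/80552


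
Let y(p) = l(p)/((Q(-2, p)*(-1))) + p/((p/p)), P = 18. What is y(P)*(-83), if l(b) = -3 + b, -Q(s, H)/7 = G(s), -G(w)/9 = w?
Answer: -63163/42 ≈ -1503.9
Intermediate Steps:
G(w) = -9*w
Q(s, H) = 63*s (Q(s, H) = -(-63)*s = 63*s)
y(p) = -1/42 + 127*p/126 (y(p) = (-3 + p)/(((63*(-2))*(-1))) + p/((p/p)) = (-3 + p)/((-126*(-1))) + p/1 = (-3 + p)/126 + p*1 = (-3 + p)*(1/126) + p = (-1/42 + p/126) + p = -1/42 + 127*p/126)
y(P)*(-83) = (-1/42 + (127/126)*18)*(-83) = (-1/42 + 127/7)*(-83) = (761/42)*(-83) = -63163/42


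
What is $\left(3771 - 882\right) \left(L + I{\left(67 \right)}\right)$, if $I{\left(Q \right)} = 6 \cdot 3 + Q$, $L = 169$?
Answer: $733806$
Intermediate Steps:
$I{\left(Q \right)} = 18 + Q$
$\left(3771 - 882\right) \left(L + I{\left(67 \right)}\right) = \left(3771 - 882\right) \left(169 + \left(18 + 67\right)\right) = \left(3771 - 882\right) \left(169 + 85\right) = 2889 \cdot 254 = 733806$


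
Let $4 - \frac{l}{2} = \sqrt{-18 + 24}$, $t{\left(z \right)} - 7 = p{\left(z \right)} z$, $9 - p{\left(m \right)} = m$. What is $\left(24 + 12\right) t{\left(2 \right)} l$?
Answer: $6048 - 1512 \sqrt{6} \approx 2344.4$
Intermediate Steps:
$p{\left(m \right)} = 9 - m$
$t{\left(z \right)} = 7 + z \left(9 - z\right)$ ($t{\left(z \right)} = 7 + \left(9 - z\right) z = 7 + z \left(9 - z\right)$)
$l = 8 - 2 \sqrt{6}$ ($l = 8 - 2 \sqrt{-18 + 24} = 8 - 2 \sqrt{6} \approx 3.101$)
$\left(24 + 12\right) t{\left(2 \right)} l = \left(24 + 12\right) \left(7 - 2 \left(-9 + 2\right)\right) \left(8 - 2 \sqrt{6}\right) = 36 \left(7 - 2 \left(-7\right)\right) \left(8 - 2 \sqrt{6}\right) = 36 \left(7 + 14\right) \left(8 - 2 \sqrt{6}\right) = 36 \cdot 21 \left(8 - 2 \sqrt{6}\right) = 756 \left(8 - 2 \sqrt{6}\right) = 6048 - 1512 \sqrt{6}$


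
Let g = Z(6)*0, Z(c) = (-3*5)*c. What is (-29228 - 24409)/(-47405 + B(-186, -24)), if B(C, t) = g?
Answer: 2823/2495 ≈ 1.1315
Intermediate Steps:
Z(c) = -15*c
g = 0 (g = -15*6*0 = -90*0 = 0)
B(C, t) = 0
(-29228 - 24409)/(-47405 + B(-186, -24)) = (-29228 - 24409)/(-47405 + 0) = -53637/(-47405) = -53637*(-1/47405) = 2823/2495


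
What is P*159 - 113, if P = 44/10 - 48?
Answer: -35227/5 ≈ -7045.4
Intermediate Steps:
P = -218/5 (P = 44*(1/10) - 48 = 22/5 - 48 = -218/5 ≈ -43.600)
P*159 - 113 = -218/5*159 - 113 = -34662/5 - 113 = -35227/5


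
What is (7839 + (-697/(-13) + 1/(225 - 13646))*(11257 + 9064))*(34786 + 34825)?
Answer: 13327648547373061/174473 ≈ 7.6388e+10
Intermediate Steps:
(7839 + (-697/(-13) + 1/(225 - 13646))*(11257 + 9064))*(34786 + 34825) = (7839 + (-697*(-1/13) + 1/(-13421))*20321)*69611 = (7839 + (697/13 - 1/13421)*20321)*69611 = (7839 + (9354424/174473)*20321)*69611 = (7839 + 190091250104/174473)*69611 = (191458943951/174473)*69611 = 13327648547373061/174473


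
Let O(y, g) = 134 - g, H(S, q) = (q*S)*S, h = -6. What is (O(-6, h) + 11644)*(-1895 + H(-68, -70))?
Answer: -3836575800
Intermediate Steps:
H(S, q) = q*S² (H(S, q) = (S*q)*S = q*S²)
(O(-6, h) + 11644)*(-1895 + H(-68, -70)) = ((134 - 1*(-6)) + 11644)*(-1895 - 70*(-68)²) = ((134 + 6) + 11644)*(-1895 - 70*4624) = (140 + 11644)*(-1895 - 323680) = 11784*(-325575) = -3836575800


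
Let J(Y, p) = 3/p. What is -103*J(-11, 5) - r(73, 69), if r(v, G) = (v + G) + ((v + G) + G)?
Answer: -2074/5 ≈ -414.80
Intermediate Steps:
r(v, G) = 2*v + 3*G (r(v, G) = (G + v) + ((G + v) + G) = (G + v) + (v + 2*G) = 2*v + 3*G)
-103*J(-11, 5) - r(73, 69) = -309/5 - (2*73 + 3*69) = -309/5 - (146 + 207) = -103*⅗ - 1*353 = -309/5 - 353 = -2074/5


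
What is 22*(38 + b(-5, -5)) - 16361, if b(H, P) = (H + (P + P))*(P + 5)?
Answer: -15525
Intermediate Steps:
b(H, P) = (5 + P)*(H + 2*P) (b(H, P) = (H + 2*P)*(5 + P) = (5 + P)*(H + 2*P))
22*(38 + b(-5, -5)) - 16361 = 22*(38 + (2*(-5)**2 + 5*(-5) + 10*(-5) - 5*(-5))) - 16361 = 22*(38 + (2*25 - 25 - 50 + 25)) - 16361 = 22*(38 + (50 - 25 - 50 + 25)) - 16361 = 22*(38 + 0) - 16361 = 22*38 - 16361 = 836 - 16361 = -15525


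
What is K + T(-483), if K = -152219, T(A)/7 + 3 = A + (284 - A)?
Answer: -150252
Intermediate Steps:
T(A) = 1967 (T(A) = -21 + 7*(A + (284 - A)) = -21 + 7*284 = -21 + 1988 = 1967)
K + T(-483) = -152219 + 1967 = -150252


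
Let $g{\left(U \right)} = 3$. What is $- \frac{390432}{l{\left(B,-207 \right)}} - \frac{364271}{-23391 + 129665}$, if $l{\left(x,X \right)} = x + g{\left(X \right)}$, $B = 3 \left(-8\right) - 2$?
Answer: $\frac{41484392135}{2444302} \approx 16972.0$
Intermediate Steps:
$B = -26$ ($B = -24 - 2 = -26$)
$l{\left(x,X \right)} = 3 + x$ ($l{\left(x,X \right)} = x + 3 = 3 + x$)
$- \frac{390432}{l{\left(B,-207 \right)}} - \frac{364271}{-23391 + 129665} = - \frac{390432}{3 - 26} - \frac{364271}{-23391 + 129665} = - \frac{390432}{-23} - \frac{364271}{106274} = \left(-390432\right) \left(- \frac{1}{23}\right) - \frac{364271}{106274} = \frac{390432}{23} - \frac{364271}{106274} = \frac{41484392135}{2444302}$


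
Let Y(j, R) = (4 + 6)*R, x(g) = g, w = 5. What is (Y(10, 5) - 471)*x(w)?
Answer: -2105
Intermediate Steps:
Y(j, R) = 10*R
(Y(10, 5) - 471)*x(w) = (10*5 - 471)*5 = (50 - 471)*5 = -421*5 = -2105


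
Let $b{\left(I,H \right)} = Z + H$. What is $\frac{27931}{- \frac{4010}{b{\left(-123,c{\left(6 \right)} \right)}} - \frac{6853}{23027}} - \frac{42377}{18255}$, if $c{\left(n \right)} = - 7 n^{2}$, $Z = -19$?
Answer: $\frac{353109004601894}{183525845365} \approx 1924.0$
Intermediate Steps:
$b{\left(I,H \right)} = -19 + H$
$\frac{27931}{- \frac{4010}{b{\left(-123,c{\left(6 \right)} \right)}} - \frac{6853}{23027}} - \frac{42377}{18255} = \frac{27931}{- \frac{4010}{-19 - 7 \cdot 6^{2}} - \frac{6853}{23027}} - \frac{42377}{18255} = \frac{27931}{- \frac{4010}{-19 - 252} - \frac{6853}{23027}} - \frac{42377}{18255} = \frac{27931}{- \frac{4010}{-271} - \frac{6853}{23027}} - \frac{42377}{18255} = \frac{27931}{\left(-4010\right) \left(- \frac{1}{271}\right) - \frac{6853}{23027}} - \frac{42377}{18255} = \frac{27931}{\frac{4010}{271} - \frac{6853}{23027}} - \frac{42377}{18255} = \frac{27931}{\frac{90481107}{6240317}} - \frac{42377}{18255} = 27931 \cdot \frac{6240317}{90481107} - \frac{42377}{18255} = \frac{174298294127}{90481107} - \frac{42377}{18255} = \frac{353109004601894}{183525845365}$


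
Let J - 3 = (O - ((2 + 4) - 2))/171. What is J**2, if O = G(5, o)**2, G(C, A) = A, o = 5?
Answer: 31684/3249 ≈ 9.7519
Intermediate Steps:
O = 25 (O = 5**2 = 25)
J = 178/57 (J = 3 + (25 - ((2 + 4) - 2))/171 = 3 + (25 - (6 - 2))*(1/171) = 3 + (25 - 1*4)*(1/171) = 3 + (25 - 4)*(1/171) = 3 + 21*(1/171) = 3 + 7/57 = 178/57 ≈ 3.1228)
J**2 = (178/57)**2 = 31684/3249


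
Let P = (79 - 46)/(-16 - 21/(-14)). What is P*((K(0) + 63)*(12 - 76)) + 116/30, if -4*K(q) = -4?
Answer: 4056722/435 ≈ 9325.8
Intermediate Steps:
K(q) = 1 (K(q) = -¼*(-4) = 1)
P = -66/29 (P = 33/(-16 - 21*(-1/14)) = 33/(-16 + 3/2) = 33/(-29/2) = 33*(-2/29) = -66/29 ≈ -2.2759)
P*((K(0) + 63)*(12 - 76)) + 116/30 = -66*(1 + 63)*(12 - 76)/29 + 116/30 = -4224*(-64)/29 + 116*(1/30) = -66/29*(-4096) + 58/15 = 270336/29 + 58/15 = 4056722/435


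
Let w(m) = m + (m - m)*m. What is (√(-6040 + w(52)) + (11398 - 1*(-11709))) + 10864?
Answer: 33971 + 2*I*√1497 ≈ 33971.0 + 77.382*I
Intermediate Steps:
w(m) = m (w(m) = m + 0*m = m + 0 = m)
(√(-6040 + w(52)) + (11398 - 1*(-11709))) + 10864 = (√(-6040 + 52) + (11398 - 1*(-11709))) + 10864 = (√(-5988) + (11398 + 11709)) + 10864 = (2*I*√1497 + 23107) + 10864 = (23107 + 2*I*√1497) + 10864 = 33971 + 2*I*√1497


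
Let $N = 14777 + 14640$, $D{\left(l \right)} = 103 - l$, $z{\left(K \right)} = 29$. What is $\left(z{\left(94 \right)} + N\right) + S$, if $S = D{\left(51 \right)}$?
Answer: $29498$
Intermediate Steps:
$S = 52$ ($S = 103 - 51 = 52$)
$N = 29417$
$\left(z{\left(94 \right)} + N\right) + S = \left(29 + 29417\right) + 52 = 29446 + 52 = 29498$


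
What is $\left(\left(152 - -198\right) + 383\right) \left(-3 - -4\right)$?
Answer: $733$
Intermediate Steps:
$\left(\left(152 - -198\right) + 383\right) \left(-3 - -4\right) = \left(\left(152 + 198\right) + 383\right) \left(-3 + 4\right) = \left(350 + 383\right) 1 = 733 \cdot 1 = 733$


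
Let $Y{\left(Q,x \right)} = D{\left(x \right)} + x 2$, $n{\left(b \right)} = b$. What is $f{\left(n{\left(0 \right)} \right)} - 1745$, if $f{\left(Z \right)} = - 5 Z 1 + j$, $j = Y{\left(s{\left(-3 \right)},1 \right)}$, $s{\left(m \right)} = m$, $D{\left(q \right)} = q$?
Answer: $-1742$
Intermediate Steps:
$Y{\left(Q,x \right)} = 3 x$ ($Y{\left(Q,x \right)} = x + x 2 = x + 2 x = 3 x$)
$j = 3$ ($j = 3 \cdot 1 = 3$)
$f{\left(Z \right)} = 3 - 5 Z$ ($f{\left(Z \right)} = - 5 Z 1 + 3 = - 5 Z + 3 = 3 - 5 Z$)
$f{\left(n{\left(0 \right)} \right)} - 1745 = \left(3 - 0\right) - 1745 = \left(3 + 0\right) - 1745 = 3 - 1745 = -1742$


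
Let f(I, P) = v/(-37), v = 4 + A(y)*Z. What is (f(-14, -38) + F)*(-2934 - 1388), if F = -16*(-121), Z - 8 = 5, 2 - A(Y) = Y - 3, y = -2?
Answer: -309182914/37 ≈ -8.3563e+6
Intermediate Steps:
A(Y) = 5 - Y (A(Y) = 2 - (Y - 3) = 2 - (-3 + Y) = 2 + (3 - Y) = 5 - Y)
Z = 13 (Z = 8 + 5 = 13)
v = 95 (v = 4 + (5 - 1*(-2))*13 = 4 + (5 + 2)*13 = 4 + 7*13 = 4 + 91 = 95)
F = 1936
f(I, P) = -95/37 (f(I, P) = 95/(-37) = 95*(-1/37) = -95/37)
(f(-14, -38) + F)*(-2934 - 1388) = (-95/37 + 1936)*(-2934 - 1388) = (71537/37)*(-4322) = -309182914/37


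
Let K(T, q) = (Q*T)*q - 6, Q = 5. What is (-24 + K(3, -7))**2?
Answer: 18225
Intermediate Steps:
K(T, q) = -6 + 5*T*q (K(T, q) = (5*T)*q - 6 = 5*T*q - 6 = -6 + 5*T*q)
(-24 + K(3, -7))**2 = (-24 + (-6 + 5*3*(-7)))**2 = (-24 + (-6 - 105))**2 = (-24 - 111)**2 = (-135)**2 = 18225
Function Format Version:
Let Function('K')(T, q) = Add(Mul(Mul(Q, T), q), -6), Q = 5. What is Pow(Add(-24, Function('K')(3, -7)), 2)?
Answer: 18225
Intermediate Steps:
Function('K')(T, q) = Add(-6, Mul(5, T, q)) (Function('K')(T, q) = Add(Mul(Mul(5, T), q), -6) = Add(Mul(5, T, q), -6) = Add(-6, Mul(5, T, q)))
Pow(Add(-24, Function('K')(3, -7)), 2) = Pow(Add(-24, Add(-6, Mul(5, 3, -7))), 2) = Pow(Add(-24, Add(-6, -105)), 2) = Pow(Add(-24, -111), 2) = Pow(-135, 2) = 18225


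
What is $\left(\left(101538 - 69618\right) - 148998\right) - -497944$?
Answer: $380866$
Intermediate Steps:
$\left(\left(101538 - 69618\right) - 148998\right) - -497944 = \left(31920 - 148998\right) + 497944 = -117078 + 497944 = 380866$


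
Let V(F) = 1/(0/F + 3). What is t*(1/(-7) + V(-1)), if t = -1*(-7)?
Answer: 4/3 ≈ 1.3333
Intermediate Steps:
V(F) = ⅓ (V(F) = 1/(0 + 3) = 1/3 = ⅓)
t = 7
t*(1/(-7) + V(-1)) = 7*(1/(-7) + ⅓) = 7*(-⅐ + ⅓) = 7*(4/21) = 4/3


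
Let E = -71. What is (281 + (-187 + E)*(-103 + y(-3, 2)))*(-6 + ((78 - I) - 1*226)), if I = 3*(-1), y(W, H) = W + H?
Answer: -4094063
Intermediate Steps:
y(W, H) = H + W
I = -3
(281 + (-187 + E)*(-103 + y(-3, 2)))*(-6 + ((78 - I) - 1*226)) = (281 + (-187 - 71)*(-103 + (2 - 3)))*(-6 + ((78 - 1*(-3)) - 1*226)) = (281 - 258*(-103 - 1))*(-6 + ((78 + 3) - 226)) = (281 - 258*(-104))*(-6 + (81 - 226)) = (281 + 26832)*(-6 - 145) = 27113*(-151) = -4094063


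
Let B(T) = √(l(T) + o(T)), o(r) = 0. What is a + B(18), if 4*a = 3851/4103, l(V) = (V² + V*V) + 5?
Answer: 3851/16412 + √653 ≈ 25.789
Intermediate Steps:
l(V) = 5 + 2*V² (l(V) = (V² + V²) + 5 = 2*V² + 5 = 5 + 2*V²)
B(T) = √(5 + 2*T²) (B(T) = √((5 + 2*T²) + 0) = √(5 + 2*T²))
a = 3851/16412 (a = (3851/4103)/4 = (3851*(1/4103))/4 = (¼)*(3851/4103) = 3851/16412 ≈ 0.23465)
a + B(18) = 3851/16412 + √(5 + 2*18²) = 3851/16412 + √(5 + 2*324) = 3851/16412 + √(5 + 648) = 3851/16412 + √653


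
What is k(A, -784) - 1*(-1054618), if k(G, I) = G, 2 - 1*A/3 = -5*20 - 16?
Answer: 1054972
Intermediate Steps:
A = 354 (A = 6 - 3*(-5*20 - 16) = 6 - 3*(-100 - 16) = 6 - 3*(-116) = 6 + 348 = 354)
k(A, -784) - 1*(-1054618) = 354 - 1*(-1054618) = 354 + 1054618 = 1054972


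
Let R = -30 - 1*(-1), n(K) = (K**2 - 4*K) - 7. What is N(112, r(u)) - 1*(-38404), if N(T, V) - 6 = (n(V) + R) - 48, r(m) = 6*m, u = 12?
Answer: 43222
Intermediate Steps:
n(K) = -7 + K**2 - 4*K
R = -29 (R = -30 + 1 = -29)
N(T, V) = -78 + V**2 - 4*V (N(T, V) = 6 + (((-7 + V**2 - 4*V) - 29) - 48) = 6 + ((-36 + V**2 - 4*V) - 48) = 6 + (-84 + V**2 - 4*V) = -78 + V**2 - 4*V)
N(112, r(u)) - 1*(-38404) = (-78 + (6*12)**2 - 24*12) - 1*(-38404) = (-78 + 72**2 - 4*72) + 38404 = (-78 + 5184 - 288) + 38404 = 4818 + 38404 = 43222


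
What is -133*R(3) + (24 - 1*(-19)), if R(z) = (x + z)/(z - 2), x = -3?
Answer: 43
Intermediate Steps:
R(z) = (-3 + z)/(-2 + z) (R(z) = (-3 + z)/(z - 2) = (-3 + z)/(-2 + z))
-133*R(3) + (24 - 1*(-19)) = -133*(-3 + 3)/(-2 + 3) + (24 - 1*(-19)) = -133*0/1 + (24 + 19) = -133*0 + 43 = 0 + 43 = 43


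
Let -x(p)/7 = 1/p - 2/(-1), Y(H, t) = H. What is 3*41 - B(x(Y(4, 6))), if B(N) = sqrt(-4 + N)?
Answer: 123 - I*sqrt(79)/2 ≈ 123.0 - 4.4441*I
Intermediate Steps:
x(p) = -14 - 7/p (x(p) = -7*(1/p - 2/(-1)) = -7*(1/p - 2*(-1)) = -7*(1/p + 2) = -7*(2 + 1/p) = -14 - 7/p)
3*41 - B(x(Y(4, 6))) = 3*41 - sqrt(-4 + (-14 - 7/4)) = 123 - sqrt(-4 + (-14 - 7*1/4)) = 123 - sqrt(-4 + (-14 - 7/4)) = 123 - sqrt(-4 - 63/4) = 123 - sqrt(-79/4) = 123 - I*sqrt(79)/2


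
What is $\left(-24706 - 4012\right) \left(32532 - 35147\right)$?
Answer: $75097570$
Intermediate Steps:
$\left(-24706 - 4012\right) \left(32532 - 35147\right) = \left(-28718\right) \left(-2615\right) = 75097570$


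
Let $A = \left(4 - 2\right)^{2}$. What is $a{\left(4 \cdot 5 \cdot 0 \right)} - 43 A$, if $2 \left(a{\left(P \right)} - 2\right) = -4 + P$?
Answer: $-172$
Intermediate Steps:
$a{\left(P \right)} = \frac{P}{2}$ ($a{\left(P \right)} = 2 + \frac{-4 + P}{2} = 2 + \left(-2 + \frac{P}{2}\right) = \frac{P}{2}$)
$A = 4$ ($A = 2^{2} = 4$)
$a{\left(4 \cdot 5 \cdot 0 \right)} - 43 A = \frac{4 \cdot 5 \cdot 0}{2} - 172 = \frac{20 \cdot 0}{2} - 172 = \frac{1}{2} \cdot 0 - 172 = 0 - 172 = -172$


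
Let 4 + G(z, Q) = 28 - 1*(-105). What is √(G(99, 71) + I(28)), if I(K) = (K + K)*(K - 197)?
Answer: I*√9335 ≈ 96.618*I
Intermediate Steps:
G(z, Q) = 129 (G(z, Q) = -4 + (28 - 1*(-105)) = -4 + (28 + 105) = -4 + 133 = 129)
I(K) = 2*K*(-197 + K) (I(K) = (2*K)*(-197 + K) = 2*K*(-197 + K))
√(G(99, 71) + I(28)) = √(129 + 2*28*(-197 + 28)) = √(129 + 2*28*(-169)) = √(129 - 9464) = √(-9335) = I*√9335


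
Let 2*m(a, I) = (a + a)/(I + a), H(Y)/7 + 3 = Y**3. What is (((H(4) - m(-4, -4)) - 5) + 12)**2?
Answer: 751689/4 ≈ 1.8792e+5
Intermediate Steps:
H(Y) = -21 + 7*Y**3
m(a, I) = a/(I + a) (m(a, I) = ((a + a)/(I + a))/2 = ((2*a)/(I + a))/2 = (2*a/(I + a))/2 = a/(I + a))
(((H(4) - m(-4, -4)) - 5) + 12)**2 = ((((-21 + 7*4**3) - (-4)/(-4 - 4)) - 5) + 12)**2 = ((((-21 + 7*64) - (-4)/(-8)) - 5) + 12)**2 = ((((-21 + 448) - (-4)*(-1)/8) - 5) + 12)**2 = (((427 - 1*1/2) - 5) + 12)**2 = (((427 - 1/2) - 5) + 12)**2 = ((853/2 - 5) + 12)**2 = (843/2 + 12)**2 = (867/2)**2 = 751689/4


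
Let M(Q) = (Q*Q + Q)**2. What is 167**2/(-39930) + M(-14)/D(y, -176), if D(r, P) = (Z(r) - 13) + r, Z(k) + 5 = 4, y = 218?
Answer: 36581999/226270 ≈ 161.67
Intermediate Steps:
M(Q) = (Q + Q**2)**2 (M(Q) = (Q**2 + Q)**2 = (Q + Q**2)**2)
Z(k) = -1 (Z(k) = -5 + 4 = -1)
D(r, P) = -14 + r (D(r, P) = (-1 - 13) + r = -14 + r)
167**2/(-39930) + M(-14)/D(y, -176) = 167**2/(-39930) + ((-14)**2*(1 - 14)**2)/(-14 + 218) = 27889*(-1/39930) + (196*(-13)**2)/204 = -27889/39930 + (196*169)*(1/204) = -27889/39930 + 33124*(1/204) = -27889/39930 + 8281/51 = 36581999/226270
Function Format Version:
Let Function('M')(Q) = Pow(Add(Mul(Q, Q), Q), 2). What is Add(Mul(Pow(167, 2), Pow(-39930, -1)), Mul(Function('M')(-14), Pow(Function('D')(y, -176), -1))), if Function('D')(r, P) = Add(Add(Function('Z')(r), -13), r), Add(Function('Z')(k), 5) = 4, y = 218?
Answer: Rational(36581999, 226270) ≈ 161.67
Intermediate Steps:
Function('M')(Q) = Pow(Add(Q, Pow(Q, 2)), 2) (Function('M')(Q) = Pow(Add(Pow(Q, 2), Q), 2) = Pow(Add(Q, Pow(Q, 2)), 2))
Function('Z')(k) = -1 (Function('Z')(k) = Add(-5, 4) = -1)
Function('D')(r, P) = Add(-14, r) (Function('D')(r, P) = Add(Add(-1, -13), r) = Add(-14, r))
Add(Mul(Pow(167, 2), Pow(-39930, -1)), Mul(Function('M')(-14), Pow(Function('D')(y, -176), -1))) = Add(Mul(Pow(167, 2), Pow(-39930, -1)), Mul(Mul(Pow(-14, 2), Pow(Add(1, -14), 2)), Pow(Add(-14, 218), -1))) = Add(Mul(27889, Rational(-1, 39930)), Mul(Mul(196, Pow(-13, 2)), Pow(204, -1))) = Add(Rational(-27889, 39930), Mul(Mul(196, 169), Rational(1, 204))) = Add(Rational(-27889, 39930), Mul(33124, Rational(1, 204))) = Add(Rational(-27889, 39930), Rational(8281, 51)) = Rational(36581999, 226270)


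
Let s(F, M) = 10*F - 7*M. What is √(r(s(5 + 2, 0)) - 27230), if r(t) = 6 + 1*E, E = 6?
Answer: I*√27218 ≈ 164.98*I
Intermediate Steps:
s(F, M) = -7*M + 10*F
r(t) = 12 (r(t) = 6 + 1*6 = 6 + 6 = 12)
√(r(s(5 + 2, 0)) - 27230) = √(12 - 27230) = √(-27218) = I*√27218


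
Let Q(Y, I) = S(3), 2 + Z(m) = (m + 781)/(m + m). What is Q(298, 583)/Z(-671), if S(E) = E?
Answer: -183/127 ≈ -1.4409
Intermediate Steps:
Z(m) = -2 + (781 + m)/(2*m) (Z(m) = -2 + (m + 781)/(m + m) = -2 + (781 + m)/((2*m)) = -2 + (781 + m)*(1/(2*m)) = -2 + (781 + m)/(2*m))
Q(Y, I) = 3
Q(298, 583)/Z(-671) = 3/(((½)*(781 - 3*(-671))/(-671))) = 3/(((½)*(-1/671)*(781 + 2013))) = 3/(((½)*(-1/671)*2794)) = 3/(-127/61) = 3*(-61/127) = -183/127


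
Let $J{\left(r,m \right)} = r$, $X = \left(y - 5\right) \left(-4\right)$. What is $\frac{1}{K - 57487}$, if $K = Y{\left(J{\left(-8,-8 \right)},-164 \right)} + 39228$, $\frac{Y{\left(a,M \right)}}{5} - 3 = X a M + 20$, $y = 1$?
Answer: $\frac{1}{86816} \approx 1.1519 \cdot 10^{-5}$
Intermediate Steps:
$X = 16$ ($X = \left(1 - 5\right) \left(-4\right) = \left(-4\right) \left(-4\right) = 16$)
$Y{\left(a,M \right)} = 115 + 80 M a$ ($Y{\left(a,M \right)} = 15 + 5 \left(16 a M + 20\right) = 15 + 5 \left(16 M a + 20\right) = 15 + 5 \left(20 + 16 M a\right) = 15 + \left(100 + 80 M a\right) = 115 + 80 M a$)
$K = 144303$ ($K = \left(115 + 80 \left(-164\right) \left(-8\right)\right) + 39228 = \left(115 + 104960\right) + 39228 = 105075 + 39228 = 144303$)
$\frac{1}{K - 57487} = \frac{1}{144303 - 57487} = \frac{1}{86816}$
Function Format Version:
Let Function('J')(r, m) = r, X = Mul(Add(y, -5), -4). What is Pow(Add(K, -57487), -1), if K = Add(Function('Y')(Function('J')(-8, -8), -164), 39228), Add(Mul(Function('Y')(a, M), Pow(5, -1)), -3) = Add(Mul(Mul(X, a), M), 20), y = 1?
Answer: Rational(1, 86816) ≈ 1.1519e-5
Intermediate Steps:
X = 16 (X = Mul(Add(1, -5), -4) = Mul(-4, -4) = 16)
Function('Y')(a, M) = Add(115, Mul(80, M, a)) (Function('Y')(a, M) = Add(15, Mul(5, Add(Mul(Mul(16, a), M), 20))) = Add(15, Mul(5, Add(Mul(16, M, a), 20))) = Add(15, Mul(5, Add(20, Mul(16, M, a)))) = Add(15, Add(100, Mul(80, M, a))) = Add(115, Mul(80, M, a)))
K = 144303 (K = Add(Add(115, Mul(80, -164, -8)), 39228) = Add(Add(115, 104960), 39228) = Add(105075, 39228) = 144303)
Pow(Add(K, -57487), -1) = Pow(Add(144303, -57487), -1) = Pow(86816, -1) = Rational(1, 86816)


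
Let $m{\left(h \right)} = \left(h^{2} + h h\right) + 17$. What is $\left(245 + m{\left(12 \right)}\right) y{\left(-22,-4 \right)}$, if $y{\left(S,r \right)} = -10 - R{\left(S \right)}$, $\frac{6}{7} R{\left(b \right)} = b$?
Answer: $\frac{25850}{3} \approx 8616.7$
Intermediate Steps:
$R{\left(b \right)} = \frac{7 b}{6}$
$m{\left(h \right)} = 17 + 2 h^{2}$ ($m{\left(h \right)} = \left(h^{2} + h^{2}\right) + 17 = 2 h^{2} + 17 = 17 + 2 h^{2}$)
$y{\left(S,r \right)} = -10 - \frac{7 S}{6}$
$\left(245 + m{\left(12 \right)}\right) y{\left(-22,-4 \right)} = \left(245 + \left(17 + 2 \cdot 12^{2}\right)\right) \left(-10 - - \frac{77}{3}\right) = \left(245 + \left(17 + 2 \cdot 144\right)\right) \left(-10 + \frac{77}{3}\right) = \left(245 + \left(17 + 288\right)\right) \frac{47}{3} = \left(245 + 305\right) \frac{47}{3} = 550 \cdot \frac{47}{3} = \frac{25850}{3}$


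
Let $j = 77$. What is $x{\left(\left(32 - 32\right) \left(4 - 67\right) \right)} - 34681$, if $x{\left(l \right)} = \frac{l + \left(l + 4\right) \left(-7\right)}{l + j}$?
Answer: $- \frac{381495}{11} \approx -34681.0$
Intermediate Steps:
$x{\left(l \right)} = \frac{-28 - 6 l}{77 + l}$ ($x{\left(l \right)} = \frac{l + \left(l + 4\right) \left(-7\right)}{l + 77} = \frac{l + \left(4 + l\right) \left(-7\right)}{77 + l} = \frac{l - \left(28 + 7 l\right)}{77 + l} = \frac{-28 - 6 l}{77 + l}$)
$x{\left(\left(32 - 32\right) \left(4 - 67\right) \right)} - 34681 = \frac{2 \left(-14 - 3 \left(32 - 32\right) \left(4 - 67\right)\right)}{77 + \left(32 - 32\right) \left(4 - 67\right)} - 34681 = \frac{2 \left(-14 - 3 \cdot 0 \left(-63\right)\right)}{77 + 0 \left(-63\right)} - 34681 = \frac{2 \left(-14 - 0\right)}{77 + 0} - 34681 = \frac{2 \left(-14 + 0\right)}{77} - 34681 = 2 \cdot \frac{1}{77} \left(-14\right) - 34681 = - \frac{4}{11} - 34681 = - \frac{381495}{11}$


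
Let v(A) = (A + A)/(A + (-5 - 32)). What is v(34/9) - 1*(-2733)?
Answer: 817099/299 ≈ 2732.8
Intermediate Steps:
v(A) = 2*A/(-37 + A) (v(A) = (2*A)/(A - 37) = (2*A)/(-37 + A) = 2*A/(-37 + A))
v(34/9) - 1*(-2733) = 2*(34/9)/(-37 + 34/9) - 1*(-2733) = 2*(34*(⅑))/(-37 + 34*(⅑)) + 2733 = 2*(34/9)/(-37 + 34/9) + 2733 = 2*(34/9)/(-299/9) + 2733 = 2*(34/9)*(-9/299) + 2733 = -68/299 + 2733 = 817099/299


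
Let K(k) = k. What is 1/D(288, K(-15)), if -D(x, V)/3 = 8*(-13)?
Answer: 1/312 ≈ 0.0032051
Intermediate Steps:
D(x, V) = 312 (D(x, V) = -24*(-13) = -3*(-104) = 312)
1/D(288, K(-15)) = 1/312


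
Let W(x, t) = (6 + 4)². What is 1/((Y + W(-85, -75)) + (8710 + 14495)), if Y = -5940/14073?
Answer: 4691/109321775 ≈ 4.2910e-5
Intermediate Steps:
Y = -1980/4691 (Y = -5940*1/14073 = -1980/4691 ≈ -0.42208)
W(x, t) = 100 (W(x, t) = 10² = 100)
1/((Y + W(-85, -75)) + (8710 + 14495)) = 1/((-1980/4691 + 100) + (8710 + 14495)) = 1/(467120/4691 + 23205) = 1/(109321775/4691) = 4691/109321775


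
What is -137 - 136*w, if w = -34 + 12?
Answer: 2855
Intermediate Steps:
w = -22
-137 - 136*w = -137 - 136*(-22) = -137 + 2992 = 2855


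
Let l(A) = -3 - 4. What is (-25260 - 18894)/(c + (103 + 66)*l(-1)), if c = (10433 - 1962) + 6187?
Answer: -4014/1225 ≈ -3.2767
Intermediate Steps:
l(A) = -7
c = 14658 (c = 8471 + 6187 = 14658)
(-25260 - 18894)/(c + (103 + 66)*l(-1)) = (-25260 - 18894)/(14658 + (103 + 66)*(-7)) = -44154/(14658 + 169*(-7)) = -44154/(14658 - 1183) = -44154/13475 = -44154*1/13475 = -4014/1225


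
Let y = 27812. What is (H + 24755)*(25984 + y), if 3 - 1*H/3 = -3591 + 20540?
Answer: -1403161068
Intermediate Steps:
H = -50838 (H = 9 - 3*(-3591 + 20540) = 9 - 3*16949 = 9 - 50847 = -50838)
(H + 24755)*(25984 + y) = (-50838 + 24755)*(25984 + 27812) = -26083*53796 = -1403161068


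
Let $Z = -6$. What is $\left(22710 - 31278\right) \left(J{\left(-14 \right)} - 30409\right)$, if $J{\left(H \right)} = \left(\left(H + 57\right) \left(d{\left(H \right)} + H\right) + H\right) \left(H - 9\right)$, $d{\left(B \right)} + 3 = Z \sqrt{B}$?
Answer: $113731632 - 50842512 i \sqrt{14} \approx 1.1373 \cdot 10^{8} - 1.9024 \cdot 10^{8} i$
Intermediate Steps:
$d{\left(B \right)} = -3 - 6 \sqrt{B}$
$J{\left(H \right)} = \left(-9 + H\right) \left(H + \left(57 + H\right) \left(-3 + H - 6 \sqrt{H}\right)\right)$ ($J{\left(H \right)} = \left(\left(H + 57\right) \left(\left(-3 - 6 \sqrt{H}\right) + H\right) + H\right) \left(H - 9\right) = \left(\left(57 + H\right) \left(-3 + H - 6 \sqrt{H}\right) + H\right) \left(-9 + H\right) = \left(H + \left(57 + H\right) \left(-3 + H - 6 \sqrt{H}\right)\right) \left(-9 + H\right) = \left(-9 + H\right) \left(H + \left(57 + H\right) \left(-3 + H - 6 \sqrt{H}\right)\right)$)
$\left(22710 - 31278\right) \left(J{\left(-14 \right)} - 30409\right) = \left(22710 - 31278\right) \left(\left(1539 + \left(-14\right)^{3} - -9324 - 288 \left(-14\right)^{\frac{3}{2}} - 6 \left(-14\right)^{\frac{5}{2}} + 46 \left(-14\right)^{2} + 3078 \sqrt{-14}\right) - 30409\right) = - 8568 \left(\left(1539 - 2744 + 9324 - 288 \left(- 14 i \sqrt{14}\right) - 6 \cdot 196 i \sqrt{14} + 46 \cdot 196 + 3078 i \sqrt{14}\right) - 30409\right) = - 8568 \left(\left(1539 - 2744 + 9324 + 4032 i \sqrt{14} - 1176 i \sqrt{14} + 9016 + 3078 i \sqrt{14}\right) - 30409\right) = - 8568 \left(\left(17135 + 5934 i \sqrt{14}\right) - 30409\right) = - 8568 \left(-13274 + 5934 i \sqrt{14}\right) = 113731632 - 50842512 i \sqrt{14}$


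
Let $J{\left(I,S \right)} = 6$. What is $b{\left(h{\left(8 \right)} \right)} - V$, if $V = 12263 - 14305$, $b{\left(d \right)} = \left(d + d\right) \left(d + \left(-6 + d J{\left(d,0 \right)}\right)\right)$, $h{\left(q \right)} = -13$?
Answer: $4564$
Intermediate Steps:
$b{\left(d \right)} = 2 d \left(-6 + 7 d\right)$ ($b{\left(d \right)} = \left(d + d\right) \left(d + \left(-6 + d 6\right)\right) = 2 d \left(d + \left(-6 + 6 d\right)\right) = 2 d \left(-6 + 7 d\right)$)
$V = -2042$ ($V = 12263 - 14305 = -2042$)
$b{\left(h{\left(8 \right)} \right)} - V = 2 \left(-13\right) \left(-6 + 7 \left(-13\right)\right) - -2042 = 2 \left(-13\right) \left(-6 - 91\right) + 2042 = 2 \left(-13\right) \left(-97\right) + 2042 = 2522 + 2042 = 4564$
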